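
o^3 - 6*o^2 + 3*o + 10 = (o - 5)*(o - 2)*(o + 1)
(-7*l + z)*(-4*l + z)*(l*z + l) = 28*l^3*z + 28*l^3 - 11*l^2*z^2 - 11*l^2*z + l*z^3 + l*z^2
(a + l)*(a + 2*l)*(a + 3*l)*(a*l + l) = a^4*l + 6*a^3*l^2 + a^3*l + 11*a^2*l^3 + 6*a^2*l^2 + 6*a*l^4 + 11*a*l^3 + 6*l^4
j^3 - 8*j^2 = j^2*(j - 8)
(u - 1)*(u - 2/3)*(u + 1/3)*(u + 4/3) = u^4 - 5*u^2/3 + 10*u/27 + 8/27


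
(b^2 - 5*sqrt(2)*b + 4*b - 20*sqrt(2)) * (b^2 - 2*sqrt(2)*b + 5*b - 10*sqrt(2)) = b^4 - 7*sqrt(2)*b^3 + 9*b^3 - 63*sqrt(2)*b^2 + 40*b^2 - 140*sqrt(2)*b + 180*b + 400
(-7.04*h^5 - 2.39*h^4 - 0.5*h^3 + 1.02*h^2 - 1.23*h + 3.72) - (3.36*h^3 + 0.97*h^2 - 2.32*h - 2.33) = -7.04*h^5 - 2.39*h^4 - 3.86*h^3 + 0.05*h^2 + 1.09*h + 6.05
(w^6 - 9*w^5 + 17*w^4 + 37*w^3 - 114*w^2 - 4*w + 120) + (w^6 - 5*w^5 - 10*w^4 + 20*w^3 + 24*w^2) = 2*w^6 - 14*w^5 + 7*w^4 + 57*w^3 - 90*w^2 - 4*w + 120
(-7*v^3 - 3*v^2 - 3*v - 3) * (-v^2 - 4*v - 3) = 7*v^5 + 31*v^4 + 36*v^3 + 24*v^2 + 21*v + 9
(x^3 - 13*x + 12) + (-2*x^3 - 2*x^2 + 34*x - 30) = -x^3 - 2*x^2 + 21*x - 18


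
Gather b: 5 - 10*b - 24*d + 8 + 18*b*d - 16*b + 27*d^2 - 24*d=b*(18*d - 26) + 27*d^2 - 48*d + 13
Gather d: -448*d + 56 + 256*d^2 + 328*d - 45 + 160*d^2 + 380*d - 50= 416*d^2 + 260*d - 39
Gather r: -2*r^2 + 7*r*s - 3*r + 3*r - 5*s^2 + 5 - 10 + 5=-2*r^2 + 7*r*s - 5*s^2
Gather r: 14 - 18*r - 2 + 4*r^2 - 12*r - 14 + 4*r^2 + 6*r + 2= 8*r^2 - 24*r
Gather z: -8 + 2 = -6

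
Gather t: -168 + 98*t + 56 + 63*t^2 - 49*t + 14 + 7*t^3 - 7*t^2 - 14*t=7*t^3 + 56*t^2 + 35*t - 98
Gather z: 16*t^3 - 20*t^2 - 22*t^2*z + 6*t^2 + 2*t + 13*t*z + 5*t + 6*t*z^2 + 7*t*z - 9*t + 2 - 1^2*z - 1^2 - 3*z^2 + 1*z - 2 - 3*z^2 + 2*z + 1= 16*t^3 - 14*t^2 - 2*t + z^2*(6*t - 6) + z*(-22*t^2 + 20*t + 2)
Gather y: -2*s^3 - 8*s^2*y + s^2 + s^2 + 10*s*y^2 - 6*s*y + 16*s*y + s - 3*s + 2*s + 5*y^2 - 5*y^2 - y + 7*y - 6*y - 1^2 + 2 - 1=-2*s^3 + 2*s^2 + 10*s*y^2 + y*(-8*s^2 + 10*s)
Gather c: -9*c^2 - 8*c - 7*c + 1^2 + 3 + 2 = -9*c^2 - 15*c + 6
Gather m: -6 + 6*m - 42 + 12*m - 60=18*m - 108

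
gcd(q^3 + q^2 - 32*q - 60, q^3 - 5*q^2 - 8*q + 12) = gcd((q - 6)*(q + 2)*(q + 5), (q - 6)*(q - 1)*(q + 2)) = q^2 - 4*q - 12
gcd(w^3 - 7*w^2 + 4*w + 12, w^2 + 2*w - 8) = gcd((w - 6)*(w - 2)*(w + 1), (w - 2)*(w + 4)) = w - 2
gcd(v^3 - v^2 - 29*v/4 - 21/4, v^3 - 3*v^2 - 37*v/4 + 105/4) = v - 7/2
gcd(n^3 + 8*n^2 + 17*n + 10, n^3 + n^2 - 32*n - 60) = n^2 + 7*n + 10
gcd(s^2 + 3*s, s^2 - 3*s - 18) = s + 3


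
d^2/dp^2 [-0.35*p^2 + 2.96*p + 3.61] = -0.700000000000000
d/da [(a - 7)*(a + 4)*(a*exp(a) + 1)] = a^3*exp(a) - 34*a*exp(a) + 2*a - 28*exp(a) - 3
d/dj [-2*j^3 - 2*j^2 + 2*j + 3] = -6*j^2 - 4*j + 2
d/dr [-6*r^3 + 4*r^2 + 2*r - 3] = -18*r^2 + 8*r + 2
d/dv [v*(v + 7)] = 2*v + 7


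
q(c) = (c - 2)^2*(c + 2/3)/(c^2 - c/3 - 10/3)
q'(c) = (1/3 - 2*c)*(c - 2)^2*(c + 2/3)/(c^2 - c/3 - 10/3)^2 + (c - 2)^2/(c^2 - c/3 - 10/3) + (c + 2/3)*(2*c - 4)/(c^2 - c/3 - 10/3) = (9*c^2 + 30*c - 8)/(9*c^2 + 30*c + 25)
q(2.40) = 0.30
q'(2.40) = 0.78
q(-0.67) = 0.01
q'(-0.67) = -2.69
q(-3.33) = -8.53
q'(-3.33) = -0.33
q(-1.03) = 1.73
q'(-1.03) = -8.05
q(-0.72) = 0.15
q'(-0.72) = -3.09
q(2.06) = 0.04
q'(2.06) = 0.74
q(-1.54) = 24.41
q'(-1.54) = -227.53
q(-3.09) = -8.67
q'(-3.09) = -0.81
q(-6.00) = -9.85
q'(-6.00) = 0.80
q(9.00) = 6.34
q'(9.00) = 0.97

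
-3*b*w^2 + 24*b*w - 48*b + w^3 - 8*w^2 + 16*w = (-3*b + w)*(w - 4)^2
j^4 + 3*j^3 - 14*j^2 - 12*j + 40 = (j - 2)^2*(j + 2)*(j + 5)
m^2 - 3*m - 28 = (m - 7)*(m + 4)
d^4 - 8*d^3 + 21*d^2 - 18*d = d*(d - 3)^2*(d - 2)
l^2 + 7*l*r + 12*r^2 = (l + 3*r)*(l + 4*r)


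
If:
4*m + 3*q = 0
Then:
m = -3*q/4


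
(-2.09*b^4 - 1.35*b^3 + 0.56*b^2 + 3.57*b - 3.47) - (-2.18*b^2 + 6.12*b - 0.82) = -2.09*b^4 - 1.35*b^3 + 2.74*b^2 - 2.55*b - 2.65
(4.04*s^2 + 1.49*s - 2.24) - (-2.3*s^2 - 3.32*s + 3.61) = 6.34*s^2 + 4.81*s - 5.85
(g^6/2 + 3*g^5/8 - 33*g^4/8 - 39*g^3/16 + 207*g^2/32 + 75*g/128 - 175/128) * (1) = g^6/2 + 3*g^5/8 - 33*g^4/8 - 39*g^3/16 + 207*g^2/32 + 75*g/128 - 175/128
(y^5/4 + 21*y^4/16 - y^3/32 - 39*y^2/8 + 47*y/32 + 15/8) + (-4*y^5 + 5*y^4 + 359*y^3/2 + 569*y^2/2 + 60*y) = -15*y^5/4 + 101*y^4/16 + 5743*y^3/32 + 2237*y^2/8 + 1967*y/32 + 15/8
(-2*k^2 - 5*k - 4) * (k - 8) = -2*k^3 + 11*k^2 + 36*k + 32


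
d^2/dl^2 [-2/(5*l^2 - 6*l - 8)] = 4*(-25*l^2 + 30*l + 4*(5*l - 3)^2 + 40)/(-5*l^2 + 6*l + 8)^3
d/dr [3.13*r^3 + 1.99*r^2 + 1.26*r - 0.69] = 9.39*r^2 + 3.98*r + 1.26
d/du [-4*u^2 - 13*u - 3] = -8*u - 13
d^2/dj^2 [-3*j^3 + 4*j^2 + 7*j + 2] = 8 - 18*j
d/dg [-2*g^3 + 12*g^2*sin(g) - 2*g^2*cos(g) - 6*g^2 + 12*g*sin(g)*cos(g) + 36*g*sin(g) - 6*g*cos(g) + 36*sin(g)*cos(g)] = 2*g^2*sin(g) + 12*g^2*cos(g) - 6*g^2 + 30*g*sin(g) + 32*g*cos(g) + 12*g*cos(2*g) - 12*g + 36*sin(g) + 6*sin(2*g) - 6*cos(g) + 36*cos(2*g)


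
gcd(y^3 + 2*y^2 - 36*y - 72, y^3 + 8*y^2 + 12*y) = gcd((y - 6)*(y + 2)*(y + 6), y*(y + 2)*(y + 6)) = y^2 + 8*y + 12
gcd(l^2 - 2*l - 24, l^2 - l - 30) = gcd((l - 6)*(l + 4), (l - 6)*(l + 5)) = l - 6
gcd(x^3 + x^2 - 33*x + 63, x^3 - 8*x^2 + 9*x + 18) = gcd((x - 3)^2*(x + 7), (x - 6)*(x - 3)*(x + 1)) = x - 3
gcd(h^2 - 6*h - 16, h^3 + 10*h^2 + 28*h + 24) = h + 2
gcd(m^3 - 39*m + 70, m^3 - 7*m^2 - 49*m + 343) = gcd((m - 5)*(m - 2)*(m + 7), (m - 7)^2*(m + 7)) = m + 7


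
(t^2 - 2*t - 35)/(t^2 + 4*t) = (t^2 - 2*t - 35)/(t*(t + 4))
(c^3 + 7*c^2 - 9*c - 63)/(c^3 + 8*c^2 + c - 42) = (c - 3)/(c - 2)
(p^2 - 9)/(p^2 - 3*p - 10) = (9 - p^2)/(-p^2 + 3*p + 10)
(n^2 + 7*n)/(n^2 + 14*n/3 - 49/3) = 3*n/(3*n - 7)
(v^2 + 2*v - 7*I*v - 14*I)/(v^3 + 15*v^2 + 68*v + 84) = (v - 7*I)/(v^2 + 13*v + 42)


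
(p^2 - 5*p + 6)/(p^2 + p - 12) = (p - 2)/(p + 4)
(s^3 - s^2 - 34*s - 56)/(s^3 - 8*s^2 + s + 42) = (s + 4)/(s - 3)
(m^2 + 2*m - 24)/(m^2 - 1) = (m^2 + 2*m - 24)/(m^2 - 1)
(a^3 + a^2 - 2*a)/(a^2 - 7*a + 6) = a*(a + 2)/(a - 6)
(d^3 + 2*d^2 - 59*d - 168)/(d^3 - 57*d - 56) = (d + 3)/(d + 1)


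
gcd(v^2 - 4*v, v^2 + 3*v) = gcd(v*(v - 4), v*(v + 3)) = v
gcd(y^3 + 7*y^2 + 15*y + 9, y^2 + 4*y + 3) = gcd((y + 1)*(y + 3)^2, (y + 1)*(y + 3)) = y^2 + 4*y + 3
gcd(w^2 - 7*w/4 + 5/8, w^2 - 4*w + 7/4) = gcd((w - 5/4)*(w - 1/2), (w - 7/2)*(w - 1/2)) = w - 1/2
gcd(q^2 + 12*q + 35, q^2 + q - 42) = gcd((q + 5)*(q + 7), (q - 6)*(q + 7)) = q + 7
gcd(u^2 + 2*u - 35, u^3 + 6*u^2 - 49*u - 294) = u + 7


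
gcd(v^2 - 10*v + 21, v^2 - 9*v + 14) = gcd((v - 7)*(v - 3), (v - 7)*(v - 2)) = v - 7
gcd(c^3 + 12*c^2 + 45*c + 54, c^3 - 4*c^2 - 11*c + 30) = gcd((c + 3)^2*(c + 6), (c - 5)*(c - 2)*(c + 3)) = c + 3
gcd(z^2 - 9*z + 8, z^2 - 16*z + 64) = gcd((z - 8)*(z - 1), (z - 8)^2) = z - 8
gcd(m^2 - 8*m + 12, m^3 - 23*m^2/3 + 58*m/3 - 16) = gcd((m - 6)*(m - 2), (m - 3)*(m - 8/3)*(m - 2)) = m - 2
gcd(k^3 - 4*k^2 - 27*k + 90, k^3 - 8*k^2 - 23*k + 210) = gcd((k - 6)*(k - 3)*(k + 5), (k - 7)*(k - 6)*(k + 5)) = k^2 - k - 30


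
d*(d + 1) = d^2 + d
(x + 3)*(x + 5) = x^2 + 8*x + 15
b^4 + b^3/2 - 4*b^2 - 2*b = b*(b - 2)*(b + 1/2)*(b + 2)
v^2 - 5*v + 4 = (v - 4)*(v - 1)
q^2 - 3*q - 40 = (q - 8)*(q + 5)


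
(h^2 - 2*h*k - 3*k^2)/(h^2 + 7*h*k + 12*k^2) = (h^2 - 2*h*k - 3*k^2)/(h^2 + 7*h*k + 12*k^2)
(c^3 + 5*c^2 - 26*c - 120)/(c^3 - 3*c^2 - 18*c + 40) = (c + 6)/(c - 2)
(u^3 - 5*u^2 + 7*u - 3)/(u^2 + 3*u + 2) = (u^3 - 5*u^2 + 7*u - 3)/(u^2 + 3*u + 2)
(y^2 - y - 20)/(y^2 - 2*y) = (y^2 - y - 20)/(y*(y - 2))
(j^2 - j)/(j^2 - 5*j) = (j - 1)/(j - 5)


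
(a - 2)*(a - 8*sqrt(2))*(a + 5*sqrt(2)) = a^3 - 3*sqrt(2)*a^2 - 2*a^2 - 80*a + 6*sqrt(2)*a + 160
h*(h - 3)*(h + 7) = h^3 + 4*h^2 - 21*h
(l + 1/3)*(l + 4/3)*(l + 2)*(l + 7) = l^4 + 32*l^3/3 + 265*l^2/9 + 82*l/3 + 56/9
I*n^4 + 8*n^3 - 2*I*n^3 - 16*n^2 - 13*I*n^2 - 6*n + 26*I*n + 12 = (n - 2)*(n - 6*I)*(n - I)*(I*n + 1)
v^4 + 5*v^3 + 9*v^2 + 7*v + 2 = (v + 1)*(v + 2)*(sqrt(2)*v/2 + sqrt(2)/2)*(sqrt(2)*v + sqrt(2))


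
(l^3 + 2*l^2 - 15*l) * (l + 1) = l^4 + 3*l^3 - 13*l^2 - 15*l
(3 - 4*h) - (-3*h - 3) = 6 - h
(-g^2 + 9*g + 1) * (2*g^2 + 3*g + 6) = -2*g^4 + 15*g^3 + 23*g^2 + 57*g + 6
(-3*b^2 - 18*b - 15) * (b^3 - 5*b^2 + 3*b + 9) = -3*b^5 - 3*b^4 + 66*b^3 - 6*b^2 - 207*b - 135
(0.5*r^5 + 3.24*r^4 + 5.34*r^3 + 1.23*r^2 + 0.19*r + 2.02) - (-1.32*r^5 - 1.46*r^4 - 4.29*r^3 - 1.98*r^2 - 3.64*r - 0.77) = 1.82*r^5 + 4.7*r^4 + 9.63*r^3 + 3.21*r^2 + 3.83*r + 2.79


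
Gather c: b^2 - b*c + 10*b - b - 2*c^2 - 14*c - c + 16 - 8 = b^2 + 9*b - 2*c^2 + c*(-b - 15) + 8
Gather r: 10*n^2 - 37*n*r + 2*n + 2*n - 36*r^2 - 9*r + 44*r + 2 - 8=10*n^2 + 4*n - 36*r^2 + r*(35 - 37*n) - 6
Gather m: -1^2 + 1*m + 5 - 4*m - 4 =-3*m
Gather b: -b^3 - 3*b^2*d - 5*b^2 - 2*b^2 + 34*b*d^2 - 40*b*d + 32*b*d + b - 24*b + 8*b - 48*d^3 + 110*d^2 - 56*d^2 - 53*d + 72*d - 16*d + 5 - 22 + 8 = -b^3 + b^2*(-3*d - 7) + b*(34*d^2 - 8*d - 15) - 48*d^3 + 54*d^2 + 3*d - 9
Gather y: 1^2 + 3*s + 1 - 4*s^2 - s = -4*s^2 + 2*s + 2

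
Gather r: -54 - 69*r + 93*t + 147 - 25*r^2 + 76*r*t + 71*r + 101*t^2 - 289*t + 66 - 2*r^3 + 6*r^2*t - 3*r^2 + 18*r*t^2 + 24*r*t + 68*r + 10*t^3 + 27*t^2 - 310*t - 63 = -2*r^3 + r^2*(6*t - 28) + r*(18*t^2 + 100*t + 70) + 10*t^3 + 128*t^2 - 506*t + 96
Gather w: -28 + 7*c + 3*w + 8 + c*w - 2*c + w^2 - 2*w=5*c + w^2 + w*(c + 1) - 20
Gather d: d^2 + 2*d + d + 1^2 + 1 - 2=d^2 + 3*d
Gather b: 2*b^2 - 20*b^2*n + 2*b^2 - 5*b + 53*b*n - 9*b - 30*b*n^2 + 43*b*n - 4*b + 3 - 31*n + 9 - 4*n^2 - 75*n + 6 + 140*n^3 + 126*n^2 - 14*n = b^2*(4 - 20*n) + b*(-30*n^2 + 96*n - 18) + 140*n^3 + 122*n^2 - 120*n + 18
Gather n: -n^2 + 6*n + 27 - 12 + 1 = -n^2 + 6*n + 16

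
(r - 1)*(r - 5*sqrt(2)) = r^2 - 5*sqrt(2)*r - r + 5*sqrt(2)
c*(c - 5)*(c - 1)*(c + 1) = c^4 - 5*c^3 - c^2 + 5*c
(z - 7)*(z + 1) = z^2 - 6*z - 7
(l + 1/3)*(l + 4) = l^2 + 13*l/3 + 4/3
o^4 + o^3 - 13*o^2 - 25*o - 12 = (o - 4)*(o + 1)^2*(o + 3)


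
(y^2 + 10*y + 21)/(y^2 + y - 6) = (y + 7)/(y - 2)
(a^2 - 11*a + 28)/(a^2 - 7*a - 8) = (-a^2 + 11*a - 28)/(-a^2 + 7*a + 8)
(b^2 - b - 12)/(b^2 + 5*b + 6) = (b - 4)/(b + 2)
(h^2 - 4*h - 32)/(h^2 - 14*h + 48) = (h + 4)/(h - 6)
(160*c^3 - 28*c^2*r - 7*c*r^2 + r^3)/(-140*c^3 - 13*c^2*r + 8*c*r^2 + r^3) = (-8*c + r)/(7*c + r)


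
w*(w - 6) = w^2 - 6*w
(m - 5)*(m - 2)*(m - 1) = m^3 - 8*m^2 + 17*m - 10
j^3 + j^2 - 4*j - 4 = (j - 2)*(j + 1)*(j + 2)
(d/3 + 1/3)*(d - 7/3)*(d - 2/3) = d^3/3 - 2*d^2/3 - 13*d/27 + 14/27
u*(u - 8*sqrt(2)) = u^2 - 8*sqrt(2)*u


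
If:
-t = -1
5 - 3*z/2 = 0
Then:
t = 1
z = 10/3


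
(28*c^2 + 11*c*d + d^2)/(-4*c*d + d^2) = (-28*c^2 - 11*c*d - d^2)/(d*(4*c - d))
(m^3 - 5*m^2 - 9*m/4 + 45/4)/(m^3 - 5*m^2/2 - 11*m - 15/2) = (m - 3/2)/(m + 1)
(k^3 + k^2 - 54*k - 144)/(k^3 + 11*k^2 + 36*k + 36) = (k - 8)/(k + 2)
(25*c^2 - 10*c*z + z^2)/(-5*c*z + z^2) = (-5*c + z)/z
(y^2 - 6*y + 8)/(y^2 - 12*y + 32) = (y - 2)/(y - 8)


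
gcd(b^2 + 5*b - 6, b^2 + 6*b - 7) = b - 1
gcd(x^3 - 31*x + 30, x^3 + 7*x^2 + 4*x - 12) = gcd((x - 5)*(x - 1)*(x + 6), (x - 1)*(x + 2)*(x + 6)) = x^2 + 5*x - 6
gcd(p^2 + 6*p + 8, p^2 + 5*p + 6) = p + 2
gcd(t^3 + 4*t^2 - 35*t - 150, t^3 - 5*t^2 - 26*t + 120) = t^2 - t - 30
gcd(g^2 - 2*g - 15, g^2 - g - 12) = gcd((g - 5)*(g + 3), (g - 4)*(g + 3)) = g + 3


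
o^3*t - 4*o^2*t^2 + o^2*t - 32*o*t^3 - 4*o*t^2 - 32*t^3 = (o - 8*t)*(o + 4*t)*(o*t + t)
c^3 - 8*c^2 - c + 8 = (c - 8)*(c - 1)*(c + 1)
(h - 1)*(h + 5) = h^2 + 4*h - 5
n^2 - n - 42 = (n - 7)*(n + 6)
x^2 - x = x*(x - 1)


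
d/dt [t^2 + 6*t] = 2*t + 6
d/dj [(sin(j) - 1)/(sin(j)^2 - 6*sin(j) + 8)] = (2*sin(j) + cos(j)^2 + 1)*cos(j)/(sin(j)^2 - 6*sin(j) + 8)^2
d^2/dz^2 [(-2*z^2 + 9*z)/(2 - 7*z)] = -236/(343*z^3 - 294*z^2 + 84*z - 8)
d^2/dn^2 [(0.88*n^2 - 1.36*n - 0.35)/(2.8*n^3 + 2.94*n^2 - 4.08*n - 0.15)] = (13.7984*n^6 - 63.9744*n^5 - 39.7824*n^4 - 74.39712*n^3 + 1.31291999999999*n^2 + 20.70936*n - 10.25694)/(21.952*n^9 + 69.1488*n^8 - 23.35536*n^7 - 179.635176*n^6 + 26.623296*n^5 + 153.213228*n^4 - 56.932632*n^3 - 7.29243*n^2 - 0.2754*n - 0.003375)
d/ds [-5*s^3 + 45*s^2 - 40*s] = -15*s^2 + 90*s - 40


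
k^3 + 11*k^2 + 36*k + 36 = (k + 2)*(k + 3)*(k + 6)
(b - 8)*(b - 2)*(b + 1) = b^3 - 9*b^2 + 6*b + 16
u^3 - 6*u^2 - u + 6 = (u - 6)*(u - 1)*(u + 1)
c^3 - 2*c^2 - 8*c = c*(c - 4)*(c + 2)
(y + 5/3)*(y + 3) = y^2 + 14*y/3 + 5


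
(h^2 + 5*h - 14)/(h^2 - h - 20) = (-h^2 - 5*h + 14)/(-h^2 + h + 20)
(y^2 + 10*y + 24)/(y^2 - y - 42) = (y + 4)/(y - 7)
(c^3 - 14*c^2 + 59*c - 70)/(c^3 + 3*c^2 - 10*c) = (c^2 - 12*c + 35)/(c*(c + 5))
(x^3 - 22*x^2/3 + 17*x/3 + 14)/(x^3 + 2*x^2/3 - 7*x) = (x^2 - 5*x - 6)/(x*(x + 3))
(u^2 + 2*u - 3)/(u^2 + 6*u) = (u^2 + 2*u - 3)/(u*(u + 6))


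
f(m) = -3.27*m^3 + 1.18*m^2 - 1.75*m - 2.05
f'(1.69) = -25.78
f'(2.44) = -54.40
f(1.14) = -7.36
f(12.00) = -5503.69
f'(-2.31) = -59.55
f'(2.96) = -80.72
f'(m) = -9.81*m^2 + 2.36*m - 1.75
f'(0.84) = -6.69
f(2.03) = -28.09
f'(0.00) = -1.75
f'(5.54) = -289.76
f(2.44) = -46.80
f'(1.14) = -11.81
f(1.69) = -17.42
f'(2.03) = -37.39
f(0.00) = -2.05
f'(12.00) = -1386.07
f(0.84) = -4.63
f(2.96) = -81.70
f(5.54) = -531.53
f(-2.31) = 48.60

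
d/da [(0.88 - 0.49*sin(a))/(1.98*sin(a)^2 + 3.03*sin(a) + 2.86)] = (0.9702*sin(a)^2 - 3.4848*sin(a) - 4.0678)*cos(a)/(3.9204*sin(a)^4 + 11.9988*sin(a)^3 + 20.5065*sin(a)^2 + 17.3316*sin(a) + 8.1796)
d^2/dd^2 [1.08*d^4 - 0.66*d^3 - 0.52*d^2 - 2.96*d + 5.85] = 12.96*d^2 - 3.96*d - 1.04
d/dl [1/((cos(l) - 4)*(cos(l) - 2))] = 2*(cos(l) - 3)*sin(l)/((cos(l) - 4)^2*(cos(l) - 2)^2)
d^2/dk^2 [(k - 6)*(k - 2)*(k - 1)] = 6*k - 18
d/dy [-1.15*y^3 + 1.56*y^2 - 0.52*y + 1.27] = -3.45*y^2 + 3.12*y - 0.52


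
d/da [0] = 0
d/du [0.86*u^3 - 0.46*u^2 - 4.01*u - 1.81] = 2.58*u^2 - 0.92*u - 4.01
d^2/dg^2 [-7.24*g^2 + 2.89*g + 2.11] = -14.4800000000000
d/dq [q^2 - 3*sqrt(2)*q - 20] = 2*q - 3*sqrt(2)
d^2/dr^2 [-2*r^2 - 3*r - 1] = -4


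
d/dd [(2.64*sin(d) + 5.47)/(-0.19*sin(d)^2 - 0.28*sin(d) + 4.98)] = (0.5016*sin(d)^2 + 2.0786*sin(d) + 14.6788)*cos(d)/(0.0361*sin(d)^4 + 0.1064*sin(d)^3 - 1.814*sin(d)^2 - 2.7888*sin(d) + 24.8004)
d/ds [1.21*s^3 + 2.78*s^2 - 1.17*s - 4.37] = 3.63*s^2 + 5.56*s - 1.17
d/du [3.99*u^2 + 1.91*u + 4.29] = 7.98*u + 1.91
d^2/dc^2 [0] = 0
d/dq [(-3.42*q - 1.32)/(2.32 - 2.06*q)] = (24.716352 - 21.946416*q)/(2.06*q - 2.32)^3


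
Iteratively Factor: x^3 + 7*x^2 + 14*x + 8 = (x + 1)*(x^2 + 6*x + 8) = (x + 1)*(x + 4)*(x + 2)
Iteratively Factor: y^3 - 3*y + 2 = (y + 2)*(y^2 - 2*y + 1) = (y - 1)*(y + 2)*(y - 1)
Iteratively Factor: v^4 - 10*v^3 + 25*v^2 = (v - 5)*(v^3 - 5*v^2) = (v - 5)^2*(v^2) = v*(v - 5)^2*(v)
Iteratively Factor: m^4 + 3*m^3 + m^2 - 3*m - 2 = (m + 1)*(m^3 + 2*m^2 - m - 2) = (m - 1)*(m + 1)*(m^2 + 3*m + 2) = (m - 1)*(m + 1)^2*(m + 2)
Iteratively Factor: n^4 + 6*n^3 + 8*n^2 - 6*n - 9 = (n - 1)*(n^3 + 7*n^2 + 15*n + 9) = (n - 1)*(n + 3)*(n^2 + 4*n + 3) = (n - 1)*(n + 3)^2*(n + 1)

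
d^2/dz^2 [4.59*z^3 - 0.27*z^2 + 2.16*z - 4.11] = 27.54*z - 0.54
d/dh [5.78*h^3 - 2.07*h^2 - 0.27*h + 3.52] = 17.34*h^2 - 4.14*h - 0.27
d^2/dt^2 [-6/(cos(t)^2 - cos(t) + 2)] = 6*(-4*sin(t)^4 - 5*sin(t)^2 - 23*cos(t)/4 + 3*cos(3*t)/4 + 7)/(sin(t)^2 + cos(t) - 3)^3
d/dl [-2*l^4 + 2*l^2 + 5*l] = -8*l^3 + 4*l + 5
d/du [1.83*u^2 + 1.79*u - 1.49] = 3.66*u + 1.79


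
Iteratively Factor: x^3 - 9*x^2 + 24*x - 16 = (x - 4)*(x^2 - 5*x + 4) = (x - 4)*(x - 1)*(x - 4)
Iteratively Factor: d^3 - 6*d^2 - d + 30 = (d + 2)*(d^2 - 8*d + 15) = (d - 3)*(d + 2)*(d - 5)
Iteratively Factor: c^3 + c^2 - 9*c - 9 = (c + 1)*(c^2 - 9) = (c + 1)*(c + 3)*(c - 3)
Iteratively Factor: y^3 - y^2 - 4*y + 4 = (y - 1)*(y^2 - 4) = (y - 2)*(y - 1)*(y + 2)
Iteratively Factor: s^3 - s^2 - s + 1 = (s - 1)*(s^2 - 1) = (s - 1)*(s + 1)*(s - 1)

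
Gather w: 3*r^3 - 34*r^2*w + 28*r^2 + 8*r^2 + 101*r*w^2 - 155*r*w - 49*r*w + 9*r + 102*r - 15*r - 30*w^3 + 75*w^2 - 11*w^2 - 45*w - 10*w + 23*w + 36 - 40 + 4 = 3*r^3 + 36*r^2 + 96*r - 30*w^3 + w^2*(101*r + 64) + w*(-34*r^2 - 204*r - 32)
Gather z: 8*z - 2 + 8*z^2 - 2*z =8*z^2 + 6*z - 2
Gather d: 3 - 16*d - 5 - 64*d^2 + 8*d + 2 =-64*d^2 - 8*d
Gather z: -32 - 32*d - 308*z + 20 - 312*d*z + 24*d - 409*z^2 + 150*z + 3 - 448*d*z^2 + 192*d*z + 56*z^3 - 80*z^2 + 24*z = -8*d + 56*z^3 + z^2*(-448*d - 489) + z*(-120*d - 134) - 9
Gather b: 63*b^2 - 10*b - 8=63*b^2 - 10*b - 8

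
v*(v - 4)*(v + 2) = v^3 - 2*v^2 - 8*v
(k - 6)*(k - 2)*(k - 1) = k^3 - 9*k^2 + 20*k - 12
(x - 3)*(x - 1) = x^2 - 4*x + 3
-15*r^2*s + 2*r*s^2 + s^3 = s*(-3*r + s)*(5*r + s)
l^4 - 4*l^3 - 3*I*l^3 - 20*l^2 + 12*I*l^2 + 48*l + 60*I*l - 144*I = (l - 6)*(l - 2)*(l + 4)*(l - 3*I)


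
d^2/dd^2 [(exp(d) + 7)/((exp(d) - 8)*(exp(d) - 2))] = (exp(4*d) + 38*exp(3*d) - 306*exp(2*d) + 412*exp(d) + 1376)*exp(d)/(exp(6*d) - 30*exp(5*d) + 348*exp(4*d) - 1960*exp(3*d) + 5568*exp(2*d) - 7680*exp(d) + 4096)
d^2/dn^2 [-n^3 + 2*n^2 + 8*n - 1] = 4 - 6*n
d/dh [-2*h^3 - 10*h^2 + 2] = 2*h*(-3*h - 10)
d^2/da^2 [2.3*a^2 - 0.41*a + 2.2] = 4.60000000000000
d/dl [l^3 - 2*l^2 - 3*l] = 3*l^2 - 4*l - 3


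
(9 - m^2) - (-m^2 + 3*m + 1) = 8 - 3*m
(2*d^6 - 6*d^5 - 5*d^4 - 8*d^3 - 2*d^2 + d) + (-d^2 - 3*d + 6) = 2*d^6 - 6*d^5 - 5*d^4 - 8*d^3 - 3*d^2 - 2*d + 6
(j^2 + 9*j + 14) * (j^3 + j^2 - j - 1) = j^5 + 10*j^4 + 22*j^3 + 4*j^2 - 23*j - 14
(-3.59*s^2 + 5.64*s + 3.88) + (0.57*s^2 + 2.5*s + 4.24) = -3.02*s^2 + 8.14*s + 8.12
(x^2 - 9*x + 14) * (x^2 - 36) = x^4 - 9*x^3 - 22*x^2 + 324*x - 504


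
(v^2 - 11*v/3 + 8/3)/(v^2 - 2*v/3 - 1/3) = (3*v - 8)/(3*v + 1)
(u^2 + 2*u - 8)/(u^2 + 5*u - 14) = (u + 4)/(u + 7)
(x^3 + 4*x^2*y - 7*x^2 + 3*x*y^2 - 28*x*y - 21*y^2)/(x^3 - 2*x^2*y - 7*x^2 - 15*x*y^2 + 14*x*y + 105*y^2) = (x + y)/(x - 5*y)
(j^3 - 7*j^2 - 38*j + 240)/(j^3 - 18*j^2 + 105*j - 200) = (j + 6)/(j - 5)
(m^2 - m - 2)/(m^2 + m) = (m - 2)/m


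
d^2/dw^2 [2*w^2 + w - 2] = 4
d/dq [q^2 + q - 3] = 2*q + 1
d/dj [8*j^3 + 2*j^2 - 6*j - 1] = 24*j^2 + 4*j - 6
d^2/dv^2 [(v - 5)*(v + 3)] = 2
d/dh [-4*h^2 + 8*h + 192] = 8 - 8*h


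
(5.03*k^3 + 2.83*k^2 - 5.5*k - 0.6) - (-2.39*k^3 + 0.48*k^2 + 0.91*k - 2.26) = 7.42*k^3 + 2.35*k^2 - 6.41*k + 1.66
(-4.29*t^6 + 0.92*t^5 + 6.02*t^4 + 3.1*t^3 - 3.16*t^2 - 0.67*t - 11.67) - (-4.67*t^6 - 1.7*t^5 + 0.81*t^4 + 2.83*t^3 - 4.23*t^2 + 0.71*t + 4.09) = 0.38*t^6 + 2.62*t^5 + 5.21*t^4 + 0.27*t^3 + 1.07*t^2 - 1.38*t - 15.76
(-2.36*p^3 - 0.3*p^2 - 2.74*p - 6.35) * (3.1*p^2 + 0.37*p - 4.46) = -7.316*p^5 - 1.8032*p^4 + 1.9206*p^3 - 19.3608*p^2 + 9.8709*p + 28.321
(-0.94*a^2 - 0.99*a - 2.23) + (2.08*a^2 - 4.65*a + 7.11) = 1.14*a^2 - 5.64*a + 4.88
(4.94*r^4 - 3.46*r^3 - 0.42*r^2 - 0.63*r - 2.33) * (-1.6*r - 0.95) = -7.904*r^5 + 0.843*r^4 + 3.959*r^3 + 1.407*r^2 + 4.3265*r + 2.2135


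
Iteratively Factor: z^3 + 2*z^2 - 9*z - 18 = (z + 2)*(z^2 - 9) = (z - 3)*(z + 2)*(z + 3)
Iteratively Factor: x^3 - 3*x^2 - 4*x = (x - 4)*(x^2 + x) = (x - 4)*(x + 1)*(x)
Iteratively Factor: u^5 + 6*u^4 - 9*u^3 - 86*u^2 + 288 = (u + 3)*(u^4 + 3*u^3 - 18*u^2 - 32*u + 96) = (u + 3)*(u + 4)*(u^3 - u^2 - 14*u + 24) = (u + 3)*(u + 4)^2*(u^2 - 5*u + 6) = (u - 2)*(u + 3)*(u + 4)^2*(u - 3)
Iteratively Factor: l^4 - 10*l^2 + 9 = (l - 1)*(l^3 + l^2 - 9*l - 9) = (l - 3)*(l - 1)*(l^2 + 4*l + 3) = (l - 3)*(l - 1)*(l + 1)*(l + 3)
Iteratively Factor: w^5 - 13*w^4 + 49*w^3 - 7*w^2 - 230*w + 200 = (w + 2)*(w^4 - 15*w^3 + 79*w^2 - 165*w + 100) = (w - 1)*(w + 2)*(w^3 - 14*w^2 + 65*w - 100) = (w - 5)*(w - 1)*(w + 2)*(w^2 - 9*w + 20) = (w - 5)^2*(w - 1)*(w + 2)*(w - 4)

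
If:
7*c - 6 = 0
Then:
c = 6/7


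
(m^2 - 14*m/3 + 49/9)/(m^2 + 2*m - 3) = (9*m^2 - 42*m + 49)/(9*(m^2 + 2*m - 3))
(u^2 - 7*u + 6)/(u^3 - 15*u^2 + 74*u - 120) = (u - 1)/(u^2 - 9*u + 20)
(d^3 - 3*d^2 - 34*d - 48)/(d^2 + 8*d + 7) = (d^3 - 3*d^2 - 34*d - 48)/(d^2 + 8*d + 7)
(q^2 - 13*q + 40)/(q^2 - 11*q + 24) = (q - 5)/(q - 3)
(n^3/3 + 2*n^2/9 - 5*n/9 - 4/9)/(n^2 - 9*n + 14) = (3*n^3 + 2*n^2 - 5*n - 4)/(9*(n^2 - 9*n + 14))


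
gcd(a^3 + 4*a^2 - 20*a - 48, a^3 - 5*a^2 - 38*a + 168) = a^2 + 2*a - 24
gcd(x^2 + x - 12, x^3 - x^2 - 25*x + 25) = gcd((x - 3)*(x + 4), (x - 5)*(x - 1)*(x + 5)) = 1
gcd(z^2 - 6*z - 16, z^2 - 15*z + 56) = z - 8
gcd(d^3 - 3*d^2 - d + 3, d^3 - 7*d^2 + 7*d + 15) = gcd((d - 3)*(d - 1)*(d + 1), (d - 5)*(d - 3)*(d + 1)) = d^2 - 2*d - 3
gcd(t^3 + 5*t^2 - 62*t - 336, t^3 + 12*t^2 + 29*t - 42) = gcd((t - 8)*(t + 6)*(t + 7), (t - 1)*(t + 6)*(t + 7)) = t^2 + 13*t + 42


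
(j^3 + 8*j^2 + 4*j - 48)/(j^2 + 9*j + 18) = (j^2 + 2*j - 8)/(j + 3)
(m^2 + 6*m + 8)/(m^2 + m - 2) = (m + 4)/(m - 1)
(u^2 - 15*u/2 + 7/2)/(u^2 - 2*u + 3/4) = 2*(u - 7)/(2*u - 3)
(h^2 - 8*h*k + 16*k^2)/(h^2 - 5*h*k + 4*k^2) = (h - 4*k)/(h - k)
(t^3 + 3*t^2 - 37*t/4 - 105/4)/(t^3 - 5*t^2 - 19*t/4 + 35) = (2*t^2 + t - 21)/(2*t^2 - 15*t + 28)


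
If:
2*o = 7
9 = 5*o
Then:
No Solution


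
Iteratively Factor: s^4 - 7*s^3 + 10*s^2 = (s)*(s^3 - 7*s^2 + 10*s) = s^2*(s^2 - 7*s + 10) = s^2*(s - 5)*(s - 2)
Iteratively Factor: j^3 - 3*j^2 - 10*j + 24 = (j - 4)*(j^2 + j - 6) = (j - 4)*(j + 3)*(j - 2)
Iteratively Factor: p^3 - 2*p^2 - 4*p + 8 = (p - 2)*(p^2 - 4) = (p - 2)*(p + 2)*(p - 2)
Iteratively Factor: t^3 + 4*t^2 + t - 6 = (t + 2)*(t^2 + 2*t - 3) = (t - 1)*(t + 2)*(t + 3)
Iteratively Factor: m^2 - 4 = (m + 2)*(m - 2)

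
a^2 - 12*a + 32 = (a - 8)*(a - 4)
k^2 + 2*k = k*(k + 2)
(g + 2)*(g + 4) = g^2 + 6*g + 8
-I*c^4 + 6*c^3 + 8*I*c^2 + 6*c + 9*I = (c - I)*(c + 3*I)^2*(-I*c + 1)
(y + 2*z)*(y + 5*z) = y^2 + 7*y*z + 10*z^2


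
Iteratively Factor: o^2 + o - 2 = (o - 1)*(o + 2)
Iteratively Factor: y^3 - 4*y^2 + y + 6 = (y - 3)*(y^2 - y - 2) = (y - 3)*(y - 2)*(y + 1)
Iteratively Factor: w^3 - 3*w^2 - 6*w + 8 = (w + 2)*(w^2 - 5*w + 4) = (w - 1)*(w + 2)*(w - 4)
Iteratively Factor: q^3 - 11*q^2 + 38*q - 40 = (q - 2)*(q^2 - 9*q + 20) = (q - 4)*(q - 2)*(q - 5)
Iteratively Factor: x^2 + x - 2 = (x + 2)*(x - 1)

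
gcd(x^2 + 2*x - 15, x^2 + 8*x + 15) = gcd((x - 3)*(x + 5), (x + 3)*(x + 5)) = x + 5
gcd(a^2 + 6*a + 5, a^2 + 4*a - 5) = a + 5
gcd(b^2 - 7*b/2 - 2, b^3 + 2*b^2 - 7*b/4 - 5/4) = b + 1/2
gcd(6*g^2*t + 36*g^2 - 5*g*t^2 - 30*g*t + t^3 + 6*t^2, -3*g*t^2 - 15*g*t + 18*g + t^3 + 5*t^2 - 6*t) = -3*g*t - 18*g + t^2 + 6*t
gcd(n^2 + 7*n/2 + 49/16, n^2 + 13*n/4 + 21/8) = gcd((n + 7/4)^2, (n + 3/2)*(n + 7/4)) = n + 7/4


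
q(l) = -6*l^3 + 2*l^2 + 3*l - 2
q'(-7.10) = -932.78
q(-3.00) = 169.00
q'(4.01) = -270.40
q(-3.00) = 169.00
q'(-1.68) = -54.52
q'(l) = -18*l^2 + 4*l + 3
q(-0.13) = -2.34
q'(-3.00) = -171.00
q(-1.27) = 9.71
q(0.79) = -1.34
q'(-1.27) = -31.11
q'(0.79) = -5.07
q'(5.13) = -450.18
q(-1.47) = 16.97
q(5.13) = -744.01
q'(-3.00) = -171.00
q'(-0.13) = 2.18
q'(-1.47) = -41.78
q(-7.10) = 2224.99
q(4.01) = -344.70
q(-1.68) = 27.05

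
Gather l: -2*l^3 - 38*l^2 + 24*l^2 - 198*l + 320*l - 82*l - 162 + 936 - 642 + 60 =-2*l^3 - 14*l^2 + 40*l + 192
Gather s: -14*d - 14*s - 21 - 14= -14*d - 14*s - 35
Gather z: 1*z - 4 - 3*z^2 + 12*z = -3*z^2 + 13*z - 4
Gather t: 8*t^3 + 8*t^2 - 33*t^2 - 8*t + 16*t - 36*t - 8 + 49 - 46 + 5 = 8*t^3 - 25*t^2 - 28*t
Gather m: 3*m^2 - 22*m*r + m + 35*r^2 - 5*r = 3*m^2 + m*(1 - 22*r) + 35*r^2 - 5*r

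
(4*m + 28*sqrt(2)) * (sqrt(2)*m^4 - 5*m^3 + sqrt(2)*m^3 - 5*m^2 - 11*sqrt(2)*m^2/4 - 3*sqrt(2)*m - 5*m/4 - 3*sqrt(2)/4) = 4*sqrt(2)*m^5 + 4*sqrt(2)*m^4 + 36*m^4 - 151*sqrt(2)*m^3 + 36*m^3 - 152*sqrt(2)*m^2 - 159*m^2 - 168*m - 38*sqrt(2)*m - 42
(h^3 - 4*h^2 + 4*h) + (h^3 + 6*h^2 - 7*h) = 2*h^3 + 2*h^2 - 3*h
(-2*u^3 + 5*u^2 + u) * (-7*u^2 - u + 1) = 14*u^5 - 33*u^4 - 14*u^3 + 4*u^2 + u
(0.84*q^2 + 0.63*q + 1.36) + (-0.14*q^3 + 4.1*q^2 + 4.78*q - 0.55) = -0.14*q^3 + 4.94*q^2 + 5.41*q + 0.81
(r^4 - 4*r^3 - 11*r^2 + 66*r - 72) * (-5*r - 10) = -5*r^5 + 10*r^4 + 95*r^3 - 220*r^2 - 300*r + 720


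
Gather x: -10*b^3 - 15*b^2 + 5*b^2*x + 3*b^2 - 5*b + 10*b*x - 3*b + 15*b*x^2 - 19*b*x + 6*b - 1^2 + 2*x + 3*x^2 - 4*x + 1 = -10*b^3 - 12*b^2 - 2*b + x^2*(15*b + 3) + x*(5*b^2 - 9*b - 2)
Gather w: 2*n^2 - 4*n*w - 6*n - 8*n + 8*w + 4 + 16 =2*n^2 - 14*n + w*(8 - 4*n) + 20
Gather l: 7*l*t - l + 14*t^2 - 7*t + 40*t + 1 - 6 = l*(7*t - 1) + 14*t^2 + 33*t - 5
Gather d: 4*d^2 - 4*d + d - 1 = 4*d^2 - 3*d - 1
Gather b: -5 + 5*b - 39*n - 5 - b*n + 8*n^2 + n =b*(5 - n) + 8*n^2 - 38*n - 10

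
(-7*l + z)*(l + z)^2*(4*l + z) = -28*l^4 - 59*l^3*z - 33*l^2*z^2 - l*z^3 + z^4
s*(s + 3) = s^2 + 3*s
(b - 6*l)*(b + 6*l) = b^2 - 36*l^2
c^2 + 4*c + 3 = (c + 1)*(c + 3)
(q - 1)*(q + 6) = q^2 + 5*q - 6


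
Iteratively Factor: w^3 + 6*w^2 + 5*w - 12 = (w + 4)*(w^2 + 2*w - 3) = (w - 1)*(w + 4)*(w + 3)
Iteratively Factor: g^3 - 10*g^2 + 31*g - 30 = (g - 3)*(g^2 - 7*g + 10) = (g - 5)*(g - 3)*(g - 2)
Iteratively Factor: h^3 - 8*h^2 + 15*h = (h - 5)*(h^2 - 3*h) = (h - 5)*(h - 3)*(h)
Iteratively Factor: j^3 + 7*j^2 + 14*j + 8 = (j + 1)*(j^2 + 6*j + 8) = (j + 1)*(j + 2)*(j + 4)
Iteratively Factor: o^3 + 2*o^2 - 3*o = (o + 3)*(o^2 - o) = o*(o + 3)*(o - 1)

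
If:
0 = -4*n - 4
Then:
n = -1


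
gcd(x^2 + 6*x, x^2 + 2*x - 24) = x + 6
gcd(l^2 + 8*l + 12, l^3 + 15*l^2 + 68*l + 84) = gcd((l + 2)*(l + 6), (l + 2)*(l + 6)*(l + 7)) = l^2 + 8*l + 12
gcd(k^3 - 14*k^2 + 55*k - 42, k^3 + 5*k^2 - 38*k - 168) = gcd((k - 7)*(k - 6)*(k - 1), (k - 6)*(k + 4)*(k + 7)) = k - 6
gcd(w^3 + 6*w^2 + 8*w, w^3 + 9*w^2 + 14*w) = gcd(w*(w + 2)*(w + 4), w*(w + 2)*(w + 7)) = w^2 + 2*w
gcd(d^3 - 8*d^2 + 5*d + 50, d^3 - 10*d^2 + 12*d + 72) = d + 2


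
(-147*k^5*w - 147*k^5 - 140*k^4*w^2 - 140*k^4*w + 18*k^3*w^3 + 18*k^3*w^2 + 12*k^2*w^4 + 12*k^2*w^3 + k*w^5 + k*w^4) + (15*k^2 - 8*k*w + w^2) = -147*k^5*w - 147*k^5 - 140*k^4*w^2 - 140*k^4*w + 18*k^3*w^3 + 18*k^3*w^2 + 12*k^2*w^4 + 12*k^2*w^3 + 15*k^2 + k*w^5 + k*w^4 - 8*k*w + w^2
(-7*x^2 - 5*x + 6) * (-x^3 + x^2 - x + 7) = 7*x^5 - 2*x^4 - 4*x^3 - 38*x^2 - 41*x + 42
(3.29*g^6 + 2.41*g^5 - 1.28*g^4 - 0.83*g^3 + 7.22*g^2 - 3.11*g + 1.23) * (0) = 0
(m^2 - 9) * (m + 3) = m^3 + 3*m^2 - 9*m - 27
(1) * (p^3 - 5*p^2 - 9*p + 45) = p^3 - 5*p^2 - 9*p + 45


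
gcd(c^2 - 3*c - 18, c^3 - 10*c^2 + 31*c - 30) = 1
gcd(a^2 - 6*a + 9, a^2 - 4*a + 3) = a - 3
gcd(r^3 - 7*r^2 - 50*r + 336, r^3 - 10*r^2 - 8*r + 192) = r^2 - 14*r + 48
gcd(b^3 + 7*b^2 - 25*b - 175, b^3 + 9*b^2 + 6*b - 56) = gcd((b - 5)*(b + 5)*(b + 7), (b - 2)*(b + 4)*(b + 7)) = b + 7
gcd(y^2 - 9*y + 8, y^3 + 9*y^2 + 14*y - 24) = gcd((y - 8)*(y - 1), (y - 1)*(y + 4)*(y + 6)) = y - 1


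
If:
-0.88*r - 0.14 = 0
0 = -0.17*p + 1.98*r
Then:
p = -1.85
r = -0.16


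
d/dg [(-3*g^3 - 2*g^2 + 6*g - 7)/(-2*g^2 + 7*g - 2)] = (6*g^4 - 42*g^3 + 16*g^2 - 20*g + 37)/(4*g^4 - 28*g^3 + 57*g^2 - 28*g + 4)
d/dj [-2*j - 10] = -2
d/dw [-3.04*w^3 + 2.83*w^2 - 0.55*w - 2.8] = -9.12*w^2 + 5.66*w - 0.55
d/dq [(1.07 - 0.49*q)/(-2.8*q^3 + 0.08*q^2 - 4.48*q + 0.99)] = (-2.744*q^3 + 9.0272*q^2 - 0.1712*q + 4.3085)/(7.84*q^6 - 0.448*q^5 + 25.0944*q^4 - 6.2608*q^3 + 20.2288*q^2 - 8.8704*q + 0.9801)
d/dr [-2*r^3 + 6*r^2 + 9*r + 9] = -6*r^2 + 12*r + 9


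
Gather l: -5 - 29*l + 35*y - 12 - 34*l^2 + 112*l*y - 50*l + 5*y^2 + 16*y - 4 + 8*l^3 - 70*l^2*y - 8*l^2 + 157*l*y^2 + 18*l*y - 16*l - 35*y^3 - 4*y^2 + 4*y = 8*l^3 + l^2*(-70*y - 42) + l*(157*y^2 + 130*y - 95) - 35*y^3 + y^2 + 55*y - 21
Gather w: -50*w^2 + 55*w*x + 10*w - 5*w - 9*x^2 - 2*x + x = -50*w^2 + w*(55*x + 5) - 9*x^2 - x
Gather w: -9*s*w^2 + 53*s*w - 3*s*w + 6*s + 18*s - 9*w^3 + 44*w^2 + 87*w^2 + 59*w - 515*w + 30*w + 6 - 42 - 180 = 24*s - 9*w^3 + w^2*(131 - 9*s) + w*(50*s - 426) - 216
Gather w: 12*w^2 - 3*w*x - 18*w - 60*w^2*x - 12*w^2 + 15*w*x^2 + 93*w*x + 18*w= -60*w^2*x + w*(15*x^2 + 90*x)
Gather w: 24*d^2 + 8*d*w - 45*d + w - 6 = 24*d^2 - 45*d + w*(8*d + 1) - 6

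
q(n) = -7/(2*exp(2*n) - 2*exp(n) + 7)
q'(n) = -7*(-4*exp(2*n) + 2*exp(n))/(2*exp(2*n) - 2*exp(n) + 7)^2 = (28*exp(n) - 14)*exp(n)/(2*exp(2*n) - 2*exp(n) + 7)^2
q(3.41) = -0.00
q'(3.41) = 0.01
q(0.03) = -0.99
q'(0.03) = 0.31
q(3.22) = -0.01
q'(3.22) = 0.01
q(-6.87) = -1.00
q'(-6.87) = -0.00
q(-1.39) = -1.06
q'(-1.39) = -0.04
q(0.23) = -0.91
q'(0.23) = 0.46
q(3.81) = -0.00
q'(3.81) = 0.00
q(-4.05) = -1.00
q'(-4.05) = -0.00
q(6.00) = 0.00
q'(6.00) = 0.00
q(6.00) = 0.00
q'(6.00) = 0.00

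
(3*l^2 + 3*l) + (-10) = 3*l^2 + 3*l - 10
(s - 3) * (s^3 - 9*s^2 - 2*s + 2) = s^4 - 12*s^3 + 25*s^2 + 8*s - 6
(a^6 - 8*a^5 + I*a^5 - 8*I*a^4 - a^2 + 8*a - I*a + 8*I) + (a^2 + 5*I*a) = a^6 - 8*a^5 + I*a^5 - 8*I*a^4 + 8*a + 4*I*a + 8*I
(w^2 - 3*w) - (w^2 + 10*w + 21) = -13*w - 21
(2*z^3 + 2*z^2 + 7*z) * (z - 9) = 2*z^4 - 16*z^3 - 11*z^2 - 63*z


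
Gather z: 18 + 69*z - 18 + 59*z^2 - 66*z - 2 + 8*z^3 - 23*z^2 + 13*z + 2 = 8*z^3 + 36*z^2 + 16*z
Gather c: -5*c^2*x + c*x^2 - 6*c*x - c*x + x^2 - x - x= -5*c^2*x + c*(x^2 - 7*x) + x^2 - 2*x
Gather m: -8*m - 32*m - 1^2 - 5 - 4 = -40*m - 10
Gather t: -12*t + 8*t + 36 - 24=12 - 4*t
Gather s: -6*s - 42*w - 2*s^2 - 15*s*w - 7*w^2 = -2*s^2 + s*(-15*w - 6) - 7*w^2 - 42*w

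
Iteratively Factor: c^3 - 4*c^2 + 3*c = (c - 1)*(c^2 - 3*c) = (c - 3)*(c - 1)*(c)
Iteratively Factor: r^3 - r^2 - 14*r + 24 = (r - 2)*(r^2 + r - 12) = (r - 2)*(r + 4)*(r - 3)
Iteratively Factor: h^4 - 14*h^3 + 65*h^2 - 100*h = (h)*(h^3 - 14*h^2 + 65*h - 100) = h*(h - 5)*(h^2 - 9*h + 20) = h*(h - 5)^2*(h - 4)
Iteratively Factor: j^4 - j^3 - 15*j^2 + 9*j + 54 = (j + 3)*(j^3 - 4*j^2 - 3*j + 18) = (j - 3)*(j + 3)*(j^2 - j - 6) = (j - 3)^2*(j + 3)*(j + 2)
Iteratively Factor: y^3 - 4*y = (y - 2)*(y^2 + 2*y) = (y - 2)*(y + 2)*(y)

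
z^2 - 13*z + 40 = (z - 8)*(z - 5)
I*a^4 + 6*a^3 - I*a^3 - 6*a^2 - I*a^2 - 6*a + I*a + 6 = (a - 1)^2*(a - 6*I)*(I*a + I)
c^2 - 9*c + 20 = (c - 5)*(c - 4)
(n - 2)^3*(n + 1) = n^4 - 5*n^3 + 6*n^2 + 4*n - 8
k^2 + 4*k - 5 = (k - 1)*(k + 5)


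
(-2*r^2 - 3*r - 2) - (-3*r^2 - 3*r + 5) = r^2 - 7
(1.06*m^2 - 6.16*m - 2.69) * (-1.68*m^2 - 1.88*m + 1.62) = -1.7808*m^4 + 8.356*m^3 + 17.8172*m^2 - 4.922*m - 4.3578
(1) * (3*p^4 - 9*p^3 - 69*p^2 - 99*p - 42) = 3*p^4 - 9*p^3 - 69*p^2 - 99*p - 42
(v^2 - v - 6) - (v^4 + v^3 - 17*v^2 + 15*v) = -v^4 - v^3 + 18*v^2 - 16*v - 6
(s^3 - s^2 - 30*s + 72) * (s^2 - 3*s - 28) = s^5 - 4*s^4 - 55*s^3 + 190*s^2 + 624*s - 2016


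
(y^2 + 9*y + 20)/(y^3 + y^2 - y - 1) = (y^2 + 9*y + 20)/(y^3 + y^2 - y - 1)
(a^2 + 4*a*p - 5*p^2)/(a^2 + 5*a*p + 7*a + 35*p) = (a - p)/(a + 7)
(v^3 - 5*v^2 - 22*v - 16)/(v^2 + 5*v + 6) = (v^2 - 7*v - 8)/(v + 3)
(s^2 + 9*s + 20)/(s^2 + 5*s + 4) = (s + 5)/(s + 1)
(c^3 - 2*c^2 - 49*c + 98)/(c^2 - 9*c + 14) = c + 7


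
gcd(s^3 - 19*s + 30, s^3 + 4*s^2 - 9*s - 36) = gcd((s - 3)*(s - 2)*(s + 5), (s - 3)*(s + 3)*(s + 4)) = s - 3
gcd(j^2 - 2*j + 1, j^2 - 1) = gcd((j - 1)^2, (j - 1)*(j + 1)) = j - 1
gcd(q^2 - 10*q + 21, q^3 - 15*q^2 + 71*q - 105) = q^2 - 10*q + 21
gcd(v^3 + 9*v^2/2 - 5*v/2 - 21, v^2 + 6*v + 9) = v + 3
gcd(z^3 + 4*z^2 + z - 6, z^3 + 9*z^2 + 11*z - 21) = z^2 + 2*z - 3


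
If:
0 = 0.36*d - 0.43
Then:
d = 1.19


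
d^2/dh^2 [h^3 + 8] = 6*h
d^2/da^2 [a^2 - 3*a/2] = 2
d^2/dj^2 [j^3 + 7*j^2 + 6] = 6*j + 14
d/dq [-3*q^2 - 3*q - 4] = -6*q - 3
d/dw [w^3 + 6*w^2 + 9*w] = 3*w^2 + 12*w + 9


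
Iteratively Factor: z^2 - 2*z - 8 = (z - 4)*(z + 2)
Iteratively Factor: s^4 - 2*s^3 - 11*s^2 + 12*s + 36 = (s - 3)*(s^3 + s^2 - 8*s - 12) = (s - 3)*(s + 2)*(s^2 - s - 6) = (s - 3)*(s + 2)^2*(s - 3)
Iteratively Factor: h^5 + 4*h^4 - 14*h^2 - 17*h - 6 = (h + 1)*(h^4 + 3*h^3 - 3*h^2 - 11*h - 6) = (h + 1)^2*(h^3 + 2*h^2 - 5*h - 6) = (h + 1)^2*(h + 3)*(h^2 - h - 2) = (h - 2)*(h + 1)^2*(h + 3)*(h + 1)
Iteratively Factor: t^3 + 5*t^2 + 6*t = (t + 3)*(t^2 + 2*t) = (t + 2)*(t + 3)*(t)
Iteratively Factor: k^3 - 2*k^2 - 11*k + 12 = (k + 3)*(k^2 - 5*k + 4) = (k - 4)*(k + 3)*(k - 1)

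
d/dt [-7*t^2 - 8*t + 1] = -14*t - 8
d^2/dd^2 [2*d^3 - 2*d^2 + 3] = 12*d - 4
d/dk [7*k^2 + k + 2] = 14*k + 1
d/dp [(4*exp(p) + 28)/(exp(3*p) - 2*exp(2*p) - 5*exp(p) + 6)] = 4*((exp(p) + 7)*(-3*exp(2*p) + 4*exp(p) + 5) + exp(3*p) - 2*exp(2*p) - 5*exp(p) + 6)*exp(p)/(exp(3*p) - 2*exp(2*p) - 5*exp(p) + 6)^2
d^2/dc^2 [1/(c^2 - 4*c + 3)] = 2*(-c^2 + 4*c + 4*(c - 2)^2 - 3)/(c^2 - 4*c + 3)^3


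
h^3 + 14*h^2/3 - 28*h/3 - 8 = (h - 2)*(h + 2/3)*(h + 6)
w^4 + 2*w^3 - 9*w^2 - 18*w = w*(w - 3)*(w + 2)*(w + 3)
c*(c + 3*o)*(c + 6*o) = c^3 + 9*c^2*o + 18*c*o^2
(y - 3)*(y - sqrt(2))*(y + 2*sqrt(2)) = y^3 - 3*y^2 + sqrt(2)*y^2 - 3*sqrt(2)*y - 4*y + 12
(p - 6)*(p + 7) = p^2 + p - 42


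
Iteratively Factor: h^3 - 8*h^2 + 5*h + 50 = (h - 5)*(h^2 - 3*h - 10) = (h - 5)^2*(h + 2)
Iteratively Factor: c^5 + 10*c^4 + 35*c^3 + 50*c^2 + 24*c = (c + 3)*(c^4 + 7*c^3 + 14*c^2 + 8*c) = (c + 1)*(c + 3)*(c^3 + 6*c^2 + 8*c) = (c + 1)*(c + 3)*(c + 4)*(c^2 + 2*c) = (c + 1)*(c + 2)*(c + 3)*(c + 4)*(c)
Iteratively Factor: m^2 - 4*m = (m - 4)*(m)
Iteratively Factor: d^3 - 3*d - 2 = (d + 1)*(d^2 - d - 2) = (d - 2)*(d + 1)*(d + 1)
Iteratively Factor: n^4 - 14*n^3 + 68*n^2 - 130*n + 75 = (n - 1)*(n^3 - 13*n^2 + 55*n - 75) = (n - 5)*(n - 1)*(n^2 - 8*n + 15) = (n - 5)^2*(n - 1)*(n - 3)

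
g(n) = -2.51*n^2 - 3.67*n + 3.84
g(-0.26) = 4.62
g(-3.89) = -19.87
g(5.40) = -89.17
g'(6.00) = -33.79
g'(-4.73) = 20.07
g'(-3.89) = 15.86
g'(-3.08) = 11.79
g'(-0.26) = -2.36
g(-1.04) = 4.94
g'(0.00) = -3.67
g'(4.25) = -25.00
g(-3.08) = -8.67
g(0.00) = 3.84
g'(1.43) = -10.85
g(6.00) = -108.54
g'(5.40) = -30.78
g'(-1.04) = 1.55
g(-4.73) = -34.96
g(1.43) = -6.54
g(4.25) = -57.09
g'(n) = -5.02*n - 3.67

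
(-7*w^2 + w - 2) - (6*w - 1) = -7*w^2 - 5*w - 1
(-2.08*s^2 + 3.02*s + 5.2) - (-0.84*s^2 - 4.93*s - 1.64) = -1.24*s^2 + 7.95*s + 6.84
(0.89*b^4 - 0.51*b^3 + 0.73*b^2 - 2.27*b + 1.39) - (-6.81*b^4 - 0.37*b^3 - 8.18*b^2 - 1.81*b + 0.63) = 7.7*b^4 - 0.14*b^3 + 8.91*b^2 - 0.46*b + 0.76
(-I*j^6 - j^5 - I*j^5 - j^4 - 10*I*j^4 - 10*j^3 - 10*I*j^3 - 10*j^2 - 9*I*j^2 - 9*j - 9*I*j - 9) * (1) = -I*j^6 - j^5 - I*j^5 - j^4 - 10*I*j^4 - 10*j^3 - 10*I*j^3 - 10*j^2 - 9*I*j^2 - 9*j - 9*I*j - 9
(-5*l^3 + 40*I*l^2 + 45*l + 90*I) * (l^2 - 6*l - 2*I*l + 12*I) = -5*l^5 + 30*l^4 + 50*I*l^4 + 125*l^3 - 300*I*l^3 - 750*l^2 + 180*l - 1080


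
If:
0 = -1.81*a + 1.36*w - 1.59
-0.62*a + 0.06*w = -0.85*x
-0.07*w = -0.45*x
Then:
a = 0.62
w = 1.99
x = 0.31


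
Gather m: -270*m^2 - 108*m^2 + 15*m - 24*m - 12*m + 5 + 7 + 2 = -378*m^2 - 21*m + 14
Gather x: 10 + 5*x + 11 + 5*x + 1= 10*x + 22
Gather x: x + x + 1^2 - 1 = 2*x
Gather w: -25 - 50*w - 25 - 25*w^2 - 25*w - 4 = -25*w^2 - 75*w - 54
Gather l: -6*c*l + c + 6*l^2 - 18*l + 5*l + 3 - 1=c + 6*l^2 + l*(-6*c - 13) + 2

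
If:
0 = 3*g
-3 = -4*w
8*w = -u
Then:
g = 0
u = -6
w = 3/4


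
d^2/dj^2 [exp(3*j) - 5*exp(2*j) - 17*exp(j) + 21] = (9*exp(2*j) - 20*exp(j) - 17)*exp(j)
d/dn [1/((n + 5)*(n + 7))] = 2*(-n - 6)/(n^4 + 24*n^3 + 214*n^2 + 840*n + 1225)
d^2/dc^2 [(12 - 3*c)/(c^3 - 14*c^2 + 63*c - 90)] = 6*(-(c - 4)*(3*c^2 - 28*c + 63)^2 + (3*c^2 - 28*c + (c - 4)*(3*c - 14) + 63)*(c^3 - 14*c^2 + 63*c - 90))/(c^3 - 14*c^2 + 63*c - 90)^3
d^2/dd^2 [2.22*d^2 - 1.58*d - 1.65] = 4.44000000000000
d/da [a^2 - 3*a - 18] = 2*a - 3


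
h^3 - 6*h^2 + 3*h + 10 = (h - 5)*(h - 2)*(h + 1)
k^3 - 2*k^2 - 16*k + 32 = (k - 4)*(k - 2)*(k + 4)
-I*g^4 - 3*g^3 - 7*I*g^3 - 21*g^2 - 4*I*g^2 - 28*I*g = g*(g + 7)*(g - 4*I)*(-I*g + 1)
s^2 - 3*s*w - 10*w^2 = (s - 5*w)*(s + 2*w)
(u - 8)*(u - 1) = u^2 - 9*u + 8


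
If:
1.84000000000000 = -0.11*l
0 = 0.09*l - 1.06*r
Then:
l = -16.73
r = -1.42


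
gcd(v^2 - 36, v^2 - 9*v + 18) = v - 6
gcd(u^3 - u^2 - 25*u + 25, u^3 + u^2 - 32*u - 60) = u + 5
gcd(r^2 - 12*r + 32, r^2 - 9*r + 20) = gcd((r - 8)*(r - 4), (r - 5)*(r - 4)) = r - 4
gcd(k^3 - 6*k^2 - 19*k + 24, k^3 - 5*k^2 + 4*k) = k - 1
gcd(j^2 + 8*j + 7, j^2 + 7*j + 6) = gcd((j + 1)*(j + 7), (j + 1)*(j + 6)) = j + 1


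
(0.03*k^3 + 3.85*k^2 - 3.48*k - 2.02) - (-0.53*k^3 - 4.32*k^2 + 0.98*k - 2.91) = 0.56*k^3 + 8.17*k^2 - 4.46*k + 0.89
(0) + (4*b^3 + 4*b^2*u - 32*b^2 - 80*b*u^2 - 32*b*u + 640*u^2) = 4*b^3 + 4*b^2*u - 32*b^2 - 80*b*u^2 - 32*b*u + 640*u^2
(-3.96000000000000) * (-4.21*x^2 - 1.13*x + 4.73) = 16.6716*x^2 + 4.4748*x - 18.7308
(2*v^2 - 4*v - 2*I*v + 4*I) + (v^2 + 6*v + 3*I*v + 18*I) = 3*v^2 + 2*v + I*v + 22*I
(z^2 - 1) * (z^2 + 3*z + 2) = z^4 + 3*z^3 + z^2 - 3*z - 2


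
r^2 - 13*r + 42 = (r - 7)*(r - 6)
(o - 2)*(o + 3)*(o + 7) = o^3 + 8*o^2 + o - 42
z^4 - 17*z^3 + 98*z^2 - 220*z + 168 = (z - 7)*(z - 6)*(z - 2)^2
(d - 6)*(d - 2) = d^2 - 8*d + 12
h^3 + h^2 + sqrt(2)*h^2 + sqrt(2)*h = h*(h + 1)*(h + sqrt(2))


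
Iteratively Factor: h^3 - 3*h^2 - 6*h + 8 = (h - 1)*(h^2 - 2*h - 8) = (h - 4)*(h - 1)*(h + 2)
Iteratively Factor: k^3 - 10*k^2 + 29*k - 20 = (k - 5)*(k^2 - 5*k + 4) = (k - 5)*(k - 1)*(k - 4)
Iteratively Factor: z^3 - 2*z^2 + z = (z - 1)*(z^2 - z) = (z - 1)^2*(z)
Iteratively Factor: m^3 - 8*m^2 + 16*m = (m - 4)*(m^2 - 4*m) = m*(m - 4)*(m - 4)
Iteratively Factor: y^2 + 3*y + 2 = (y + 1)*(y + 2)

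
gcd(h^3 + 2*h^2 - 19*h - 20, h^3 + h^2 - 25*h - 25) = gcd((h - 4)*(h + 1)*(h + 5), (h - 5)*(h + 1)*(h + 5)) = h^2 + 6*h + 5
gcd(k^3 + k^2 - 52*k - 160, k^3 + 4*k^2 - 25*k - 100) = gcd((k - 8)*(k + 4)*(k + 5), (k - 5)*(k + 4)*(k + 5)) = k^2 + 9*k + 20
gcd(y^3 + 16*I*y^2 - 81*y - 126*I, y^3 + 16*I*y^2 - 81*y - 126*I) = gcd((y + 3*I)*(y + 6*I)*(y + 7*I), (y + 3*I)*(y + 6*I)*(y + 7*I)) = y^3 + 16*I*y^2 - 81*y - 126*I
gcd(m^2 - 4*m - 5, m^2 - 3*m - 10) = m - 5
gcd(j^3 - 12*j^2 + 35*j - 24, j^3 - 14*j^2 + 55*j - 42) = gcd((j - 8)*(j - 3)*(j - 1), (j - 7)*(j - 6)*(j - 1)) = j - 1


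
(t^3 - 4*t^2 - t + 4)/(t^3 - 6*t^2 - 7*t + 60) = (t^2 - 1)/(t^2 - 2*t - 15)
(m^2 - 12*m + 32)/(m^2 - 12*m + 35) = (m^2 - 12*m + 32)/(m^2 - 12*m + 35)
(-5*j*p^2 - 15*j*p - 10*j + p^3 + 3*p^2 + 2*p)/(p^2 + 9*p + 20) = (-5*j*p^2 - 15*j*p - 10*j + p^3 + 3*p^2 + 2*p)/(p^2 + 9*p + 20)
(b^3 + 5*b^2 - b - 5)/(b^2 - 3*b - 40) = (b^2 - 1)/(b - 8)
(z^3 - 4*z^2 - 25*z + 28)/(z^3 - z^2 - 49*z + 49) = (z + 4)/(z + 7)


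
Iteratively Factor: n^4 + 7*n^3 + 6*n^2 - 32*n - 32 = (n + 4)*(n^3 + 3*n^2 - 6*n - 8) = (n - 2)*(n + 4)*(n^2 + 5*n + 4) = (n - 2)*(n + 1)*(n + 4)*(n + 4)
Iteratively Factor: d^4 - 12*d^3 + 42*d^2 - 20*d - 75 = (d - 5)*(d^3 - 7*d^2 + 7*d + 15) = (d - 5)^2*(d^2 - 2*d - 3) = (d - 5)^2*(d - 3)*(d + 1)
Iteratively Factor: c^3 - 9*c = (c - 3)*(c^2 + 3*c) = (c - 3)*(c + 3)*(c)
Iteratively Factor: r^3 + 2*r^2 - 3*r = (r - 1)*(r^2 + 3*r) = r*(r - 1)*(r + 3)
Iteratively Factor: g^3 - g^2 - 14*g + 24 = (g - 2)*(g^2 + g - 12) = (g - 2)*(g + 4)*(g - 3)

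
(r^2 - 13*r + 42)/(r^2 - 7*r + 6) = (r - 7)/(r - 1)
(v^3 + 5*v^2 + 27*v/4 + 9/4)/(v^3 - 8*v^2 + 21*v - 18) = (4*v^3 + 20*v^2 + 27*v + 9)/(4*(v^3 - 8*v^2 + 21*v - 18))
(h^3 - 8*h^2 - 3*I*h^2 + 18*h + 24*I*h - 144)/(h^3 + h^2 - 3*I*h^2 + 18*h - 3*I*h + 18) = (h - 8)/(h + 1)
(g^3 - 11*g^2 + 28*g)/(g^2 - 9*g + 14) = g*(g - 4)/(g - 2)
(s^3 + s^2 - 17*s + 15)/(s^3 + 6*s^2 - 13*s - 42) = (s^2 + 4*s - 5)/(s^2 + 9*s + 14)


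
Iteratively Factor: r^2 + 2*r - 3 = (r - 1)*(r + 3)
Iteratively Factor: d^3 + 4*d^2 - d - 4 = (d - 1)*(d^2 + 5*d + 4) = (d - 1)*(d + 1)*(d + 4)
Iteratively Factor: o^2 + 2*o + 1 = (o + 1)*(o + 1)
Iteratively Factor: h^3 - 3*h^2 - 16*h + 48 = (h - 3)*(h^2 - 16) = (h - 3)*(h + 4)*(h - 4)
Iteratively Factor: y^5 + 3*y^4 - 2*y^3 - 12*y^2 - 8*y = (y + 1)*(y^4 + 2*y^3 - 4*y^2 - 8*y) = (y - 2)*(y + 1)*(y^3 + 4*y^2 + 4*y) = y*(y - 2)*(y + 1)*(y^2 + 4*y + 4) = y*(y - 2)*(y + 1)*(y + 2)*(y + 2)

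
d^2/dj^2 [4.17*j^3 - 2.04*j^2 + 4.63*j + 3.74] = 25.02*j - 4.08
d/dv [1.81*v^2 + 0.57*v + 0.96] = 3.62*v + 0.57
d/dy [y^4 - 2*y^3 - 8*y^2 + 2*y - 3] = 4*y^3 - 6*y^2 - 16*y + 2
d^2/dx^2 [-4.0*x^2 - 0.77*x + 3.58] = -8.00000000000000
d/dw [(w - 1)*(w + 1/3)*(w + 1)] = 3*w^2 + 2*w/3 - 1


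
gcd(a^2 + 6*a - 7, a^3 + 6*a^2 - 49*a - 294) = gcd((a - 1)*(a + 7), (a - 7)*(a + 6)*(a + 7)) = a + 7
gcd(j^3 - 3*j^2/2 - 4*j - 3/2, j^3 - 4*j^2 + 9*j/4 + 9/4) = j^2 - 5*j/2 - 3/2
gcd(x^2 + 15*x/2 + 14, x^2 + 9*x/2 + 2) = x + 4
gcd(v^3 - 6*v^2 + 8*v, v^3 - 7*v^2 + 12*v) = v^2 - 4*v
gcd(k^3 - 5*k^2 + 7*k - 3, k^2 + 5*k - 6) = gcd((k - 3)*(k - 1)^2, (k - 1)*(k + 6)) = k - 1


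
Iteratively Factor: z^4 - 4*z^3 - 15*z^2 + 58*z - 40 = (z + 4)*(z^3 - 8*z^2 + 17*z - 10) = (z - 5)*(z + 4)*(z^2 - 3*z + 2) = (z - 5)*(z - 1)*(z + 4)*(z - 2)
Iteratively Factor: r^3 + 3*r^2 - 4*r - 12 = (r + 3)*(r^2 - 4) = (r + 2)*(r + 3)*(r - 2)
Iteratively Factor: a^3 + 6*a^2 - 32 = (a - 2)*(a^2 + 8*a + 16) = (a - 2)*(a + 4)*(a + 4)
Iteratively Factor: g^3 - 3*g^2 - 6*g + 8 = (g - 1)*(g^2 - 2*g - 8) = (g - 4)*(g - 1)*(g + 2)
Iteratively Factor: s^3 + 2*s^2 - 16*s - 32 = (s - 4)*(s^2 + 6*s + 8) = (s - 4)*(s + 2)*(s + 4)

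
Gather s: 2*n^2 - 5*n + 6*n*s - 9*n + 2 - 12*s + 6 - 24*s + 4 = 2*n^2 - 14*n + s*(6*n - 36) + 12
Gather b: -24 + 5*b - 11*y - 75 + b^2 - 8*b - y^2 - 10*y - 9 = b^2 - 3*b - y^2 - 21*y - 108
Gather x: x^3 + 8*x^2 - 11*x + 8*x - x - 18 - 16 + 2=x^3 + 8*x^2 - 4*x - 32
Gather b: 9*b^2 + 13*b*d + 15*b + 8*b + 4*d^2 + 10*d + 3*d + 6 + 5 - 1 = 9*b^2 + b*(13*d + 23) + 4*d^2 + 13*d + 10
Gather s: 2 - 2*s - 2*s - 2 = -4*s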